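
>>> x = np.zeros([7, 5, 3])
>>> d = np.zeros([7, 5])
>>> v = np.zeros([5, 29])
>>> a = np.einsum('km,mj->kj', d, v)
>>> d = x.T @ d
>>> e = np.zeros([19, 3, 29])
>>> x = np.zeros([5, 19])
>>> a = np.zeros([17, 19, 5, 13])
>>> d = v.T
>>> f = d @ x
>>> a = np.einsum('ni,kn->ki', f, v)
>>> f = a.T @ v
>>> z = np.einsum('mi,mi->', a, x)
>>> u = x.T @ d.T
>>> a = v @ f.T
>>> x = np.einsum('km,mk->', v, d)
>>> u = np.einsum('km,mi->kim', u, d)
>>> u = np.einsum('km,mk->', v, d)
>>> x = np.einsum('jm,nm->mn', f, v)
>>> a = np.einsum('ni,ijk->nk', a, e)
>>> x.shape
(29, 5)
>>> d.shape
(29, 5)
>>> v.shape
(5, 29)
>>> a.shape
(5, 29)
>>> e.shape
(19, 3, 29)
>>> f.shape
(19, 29)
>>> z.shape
()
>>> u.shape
()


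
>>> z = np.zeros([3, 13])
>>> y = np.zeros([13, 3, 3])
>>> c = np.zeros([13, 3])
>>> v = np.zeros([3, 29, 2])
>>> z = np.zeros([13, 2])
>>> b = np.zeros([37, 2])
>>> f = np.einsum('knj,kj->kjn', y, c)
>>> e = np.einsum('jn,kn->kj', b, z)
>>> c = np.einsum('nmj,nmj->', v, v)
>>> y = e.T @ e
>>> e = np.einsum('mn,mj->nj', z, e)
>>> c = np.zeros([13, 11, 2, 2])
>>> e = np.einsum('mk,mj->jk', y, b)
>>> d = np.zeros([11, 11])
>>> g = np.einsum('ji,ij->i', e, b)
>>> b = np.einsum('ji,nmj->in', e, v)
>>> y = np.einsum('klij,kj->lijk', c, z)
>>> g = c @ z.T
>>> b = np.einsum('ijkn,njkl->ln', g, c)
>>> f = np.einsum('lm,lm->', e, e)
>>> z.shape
(13, 2)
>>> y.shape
(11, 2, 2, 13)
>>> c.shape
(13, 11, 2, 2)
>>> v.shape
(3, 29, 2)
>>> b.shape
(2, 13)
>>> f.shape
()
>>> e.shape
(2, 37)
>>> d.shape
(11, 11)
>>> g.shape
(13, 11, 2, 13)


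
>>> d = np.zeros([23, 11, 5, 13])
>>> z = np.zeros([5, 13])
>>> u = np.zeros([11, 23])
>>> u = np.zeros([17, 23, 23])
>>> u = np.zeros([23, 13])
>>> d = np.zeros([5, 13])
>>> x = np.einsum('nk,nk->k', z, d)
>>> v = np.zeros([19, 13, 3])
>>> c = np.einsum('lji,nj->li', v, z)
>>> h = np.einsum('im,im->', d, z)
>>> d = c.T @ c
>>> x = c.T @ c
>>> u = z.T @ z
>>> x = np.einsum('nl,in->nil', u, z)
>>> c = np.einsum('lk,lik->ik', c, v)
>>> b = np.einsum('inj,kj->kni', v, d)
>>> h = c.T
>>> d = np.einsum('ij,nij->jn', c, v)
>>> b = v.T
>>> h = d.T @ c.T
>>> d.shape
(3, 19)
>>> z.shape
(5, 13)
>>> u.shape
(13, 13)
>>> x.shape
(13, 5, 13)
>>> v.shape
(19, 13, 3)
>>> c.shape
(13, 3)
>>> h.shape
(19, 13)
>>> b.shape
(3, 13, 19)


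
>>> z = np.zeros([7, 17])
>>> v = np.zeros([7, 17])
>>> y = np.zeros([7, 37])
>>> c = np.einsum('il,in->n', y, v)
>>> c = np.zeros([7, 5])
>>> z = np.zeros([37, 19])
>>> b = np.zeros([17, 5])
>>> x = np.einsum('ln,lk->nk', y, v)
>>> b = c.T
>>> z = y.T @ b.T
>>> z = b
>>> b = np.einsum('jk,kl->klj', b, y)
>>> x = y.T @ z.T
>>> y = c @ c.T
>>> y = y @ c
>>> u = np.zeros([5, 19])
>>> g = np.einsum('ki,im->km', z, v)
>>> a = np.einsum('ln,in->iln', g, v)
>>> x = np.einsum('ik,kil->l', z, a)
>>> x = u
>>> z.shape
(5, 7)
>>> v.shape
(7, 17)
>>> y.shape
(7, 5)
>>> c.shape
(7, 5)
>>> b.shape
(7, 37, 5)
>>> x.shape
(5, 19)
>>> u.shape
(5, 19)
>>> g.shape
(5, 17)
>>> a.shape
(7, 5, 17)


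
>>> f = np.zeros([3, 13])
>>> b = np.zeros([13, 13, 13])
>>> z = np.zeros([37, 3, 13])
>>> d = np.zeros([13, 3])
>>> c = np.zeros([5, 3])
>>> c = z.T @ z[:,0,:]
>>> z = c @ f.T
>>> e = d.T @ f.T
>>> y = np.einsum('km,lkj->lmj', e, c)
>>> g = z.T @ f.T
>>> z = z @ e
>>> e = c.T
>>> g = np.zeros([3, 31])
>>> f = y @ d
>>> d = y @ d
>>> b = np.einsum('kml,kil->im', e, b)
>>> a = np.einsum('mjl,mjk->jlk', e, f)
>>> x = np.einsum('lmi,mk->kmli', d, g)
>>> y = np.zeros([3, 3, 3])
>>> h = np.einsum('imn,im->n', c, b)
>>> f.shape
(13, 3, 3)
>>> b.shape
(13, 3)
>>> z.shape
(13, 3, 3)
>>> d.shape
(13, 3, 3)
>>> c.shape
(13, 3, 13)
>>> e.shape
(13, 3, 13)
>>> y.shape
(3, 3, 3)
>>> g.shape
(3, 31)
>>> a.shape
(3, 13, 3)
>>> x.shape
(31, 3, 13, 3)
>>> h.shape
(13,)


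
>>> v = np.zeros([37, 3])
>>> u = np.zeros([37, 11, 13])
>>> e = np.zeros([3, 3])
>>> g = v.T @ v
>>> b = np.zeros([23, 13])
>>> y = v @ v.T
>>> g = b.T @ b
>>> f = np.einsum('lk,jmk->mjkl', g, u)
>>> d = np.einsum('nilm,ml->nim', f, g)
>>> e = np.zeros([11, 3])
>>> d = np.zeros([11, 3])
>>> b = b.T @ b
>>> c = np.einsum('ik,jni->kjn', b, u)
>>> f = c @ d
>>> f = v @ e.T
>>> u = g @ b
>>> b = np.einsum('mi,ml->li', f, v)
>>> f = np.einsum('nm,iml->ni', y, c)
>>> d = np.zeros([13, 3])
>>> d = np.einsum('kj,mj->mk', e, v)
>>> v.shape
(37, 3)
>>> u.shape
(13, 13)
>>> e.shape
(11, 3)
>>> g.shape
(13, 13)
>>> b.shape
(3, 11)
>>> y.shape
(37, 37)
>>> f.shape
(37, 13)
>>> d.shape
(37, 11)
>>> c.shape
(13, 37, 11)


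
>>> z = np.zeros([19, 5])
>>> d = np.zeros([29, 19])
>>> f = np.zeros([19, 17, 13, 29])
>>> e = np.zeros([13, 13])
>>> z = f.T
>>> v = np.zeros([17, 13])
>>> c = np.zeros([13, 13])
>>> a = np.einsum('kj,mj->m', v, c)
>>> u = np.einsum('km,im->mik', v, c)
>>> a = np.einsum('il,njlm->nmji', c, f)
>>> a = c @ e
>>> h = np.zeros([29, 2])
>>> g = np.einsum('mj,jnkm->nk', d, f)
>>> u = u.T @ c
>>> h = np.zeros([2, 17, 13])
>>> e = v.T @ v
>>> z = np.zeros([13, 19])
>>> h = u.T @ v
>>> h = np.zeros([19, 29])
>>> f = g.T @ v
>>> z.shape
(13, 19)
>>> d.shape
(29, 19)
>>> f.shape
(13, 13)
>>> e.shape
(13, 13)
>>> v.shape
(17, 13)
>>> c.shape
(13, 13)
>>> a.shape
(13, 13)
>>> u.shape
(17, 13, 13)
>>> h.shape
(19, 29)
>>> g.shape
(17, 13)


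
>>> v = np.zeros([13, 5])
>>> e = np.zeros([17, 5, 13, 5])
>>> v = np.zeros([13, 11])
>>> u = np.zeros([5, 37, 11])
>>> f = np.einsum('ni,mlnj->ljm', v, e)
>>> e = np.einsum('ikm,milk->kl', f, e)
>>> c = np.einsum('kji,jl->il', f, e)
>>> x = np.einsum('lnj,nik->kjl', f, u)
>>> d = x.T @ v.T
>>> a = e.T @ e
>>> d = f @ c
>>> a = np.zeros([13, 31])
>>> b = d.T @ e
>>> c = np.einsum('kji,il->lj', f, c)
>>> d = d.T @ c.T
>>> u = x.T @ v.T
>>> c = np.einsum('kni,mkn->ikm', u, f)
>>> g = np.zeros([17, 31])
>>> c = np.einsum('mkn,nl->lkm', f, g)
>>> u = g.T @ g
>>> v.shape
(13, 11)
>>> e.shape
(5, 13)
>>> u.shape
(31, 31)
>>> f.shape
(5, 5, 17)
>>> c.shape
(31, 5, 5)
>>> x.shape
(11, 17, 5)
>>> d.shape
(13, 5, 13)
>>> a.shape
(13, 31)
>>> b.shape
(13, 5, 13)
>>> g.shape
(17, 31)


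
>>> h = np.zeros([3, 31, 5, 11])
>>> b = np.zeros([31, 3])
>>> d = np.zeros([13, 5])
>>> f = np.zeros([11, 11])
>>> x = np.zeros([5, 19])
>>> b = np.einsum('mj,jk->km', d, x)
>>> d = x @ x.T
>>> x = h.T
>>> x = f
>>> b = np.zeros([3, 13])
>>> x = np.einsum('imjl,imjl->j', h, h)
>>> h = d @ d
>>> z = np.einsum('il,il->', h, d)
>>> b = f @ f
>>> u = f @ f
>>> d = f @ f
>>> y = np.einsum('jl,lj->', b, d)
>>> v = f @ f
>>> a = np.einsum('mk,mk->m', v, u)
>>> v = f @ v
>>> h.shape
(5, 5)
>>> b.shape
(11, 11)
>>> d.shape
(11, 11)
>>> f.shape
(11, 11)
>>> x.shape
(5,)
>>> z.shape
()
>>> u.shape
(11, 11)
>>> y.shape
()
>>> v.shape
(11, 11)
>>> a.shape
(11,)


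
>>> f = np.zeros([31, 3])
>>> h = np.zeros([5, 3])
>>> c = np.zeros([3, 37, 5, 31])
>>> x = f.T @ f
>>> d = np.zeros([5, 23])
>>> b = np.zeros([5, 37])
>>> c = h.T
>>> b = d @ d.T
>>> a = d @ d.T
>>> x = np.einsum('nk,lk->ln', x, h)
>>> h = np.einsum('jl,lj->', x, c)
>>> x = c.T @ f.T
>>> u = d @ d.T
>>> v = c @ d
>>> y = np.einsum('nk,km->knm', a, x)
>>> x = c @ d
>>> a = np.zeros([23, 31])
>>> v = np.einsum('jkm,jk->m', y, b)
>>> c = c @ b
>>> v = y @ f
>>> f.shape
(31, 3)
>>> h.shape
()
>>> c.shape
(3, 5)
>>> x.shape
(3, 23)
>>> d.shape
(5, 23)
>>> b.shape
(5, 5)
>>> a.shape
(23, 31)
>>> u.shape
(5, 5)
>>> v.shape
(5, 5, 3)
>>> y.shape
(5, 5, 31)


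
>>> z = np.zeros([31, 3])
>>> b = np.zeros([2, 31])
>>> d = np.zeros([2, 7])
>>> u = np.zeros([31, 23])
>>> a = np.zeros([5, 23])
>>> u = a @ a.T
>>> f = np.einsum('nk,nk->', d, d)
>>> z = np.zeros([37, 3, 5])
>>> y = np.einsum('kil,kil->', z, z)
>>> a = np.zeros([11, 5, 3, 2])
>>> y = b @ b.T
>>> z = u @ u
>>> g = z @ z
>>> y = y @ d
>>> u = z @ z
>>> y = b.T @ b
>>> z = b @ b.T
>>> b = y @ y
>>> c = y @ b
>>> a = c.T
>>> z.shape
(2, 2)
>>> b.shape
(31, 31)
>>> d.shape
(2, 7)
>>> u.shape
(5, 5)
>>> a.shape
(31, 31)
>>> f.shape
()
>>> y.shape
(31, 31)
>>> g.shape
(5, 5)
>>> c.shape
(31, 31)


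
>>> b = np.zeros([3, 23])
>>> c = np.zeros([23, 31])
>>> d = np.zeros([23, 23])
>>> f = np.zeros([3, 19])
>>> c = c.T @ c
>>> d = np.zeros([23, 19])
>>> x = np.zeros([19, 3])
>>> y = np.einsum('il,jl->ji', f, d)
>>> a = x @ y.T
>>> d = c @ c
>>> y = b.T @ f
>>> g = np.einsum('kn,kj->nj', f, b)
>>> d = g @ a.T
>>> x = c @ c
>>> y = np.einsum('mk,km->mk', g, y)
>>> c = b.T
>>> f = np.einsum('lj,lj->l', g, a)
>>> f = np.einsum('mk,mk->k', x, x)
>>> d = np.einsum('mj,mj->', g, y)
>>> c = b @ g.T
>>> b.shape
(3, 23)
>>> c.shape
(3, 19)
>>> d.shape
()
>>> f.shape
(31,)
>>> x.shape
(31, 31)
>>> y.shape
(19, 23)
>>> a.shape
(19, 23)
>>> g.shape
(19, 23)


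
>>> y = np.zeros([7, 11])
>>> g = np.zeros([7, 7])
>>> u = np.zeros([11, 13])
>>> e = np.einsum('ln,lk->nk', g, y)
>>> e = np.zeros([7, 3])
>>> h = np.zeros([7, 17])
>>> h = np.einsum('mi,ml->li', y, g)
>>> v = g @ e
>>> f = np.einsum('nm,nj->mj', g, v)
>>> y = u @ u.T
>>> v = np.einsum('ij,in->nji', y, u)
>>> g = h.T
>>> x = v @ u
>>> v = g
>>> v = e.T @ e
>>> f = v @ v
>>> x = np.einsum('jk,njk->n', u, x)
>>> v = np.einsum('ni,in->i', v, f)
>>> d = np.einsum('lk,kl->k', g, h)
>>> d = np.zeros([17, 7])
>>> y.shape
(11, 11)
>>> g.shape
(11, 7)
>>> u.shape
(11, 13)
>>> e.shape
(7, 3)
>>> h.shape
(7, 11)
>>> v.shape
(3,)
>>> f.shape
(3, 3)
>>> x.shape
(13,)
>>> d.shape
(17, 7)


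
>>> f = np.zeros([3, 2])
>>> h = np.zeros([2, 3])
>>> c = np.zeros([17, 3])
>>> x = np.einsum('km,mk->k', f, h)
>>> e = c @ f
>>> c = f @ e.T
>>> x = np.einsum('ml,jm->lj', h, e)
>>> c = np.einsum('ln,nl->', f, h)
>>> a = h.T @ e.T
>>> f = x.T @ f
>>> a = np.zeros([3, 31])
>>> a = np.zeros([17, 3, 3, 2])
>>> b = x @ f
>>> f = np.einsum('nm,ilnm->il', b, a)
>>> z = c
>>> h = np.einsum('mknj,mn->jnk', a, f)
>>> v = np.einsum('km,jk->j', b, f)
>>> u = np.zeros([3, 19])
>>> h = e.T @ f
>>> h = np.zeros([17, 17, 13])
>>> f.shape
(17, 3)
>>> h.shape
(17, 17, 13)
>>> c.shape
()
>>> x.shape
(3, 17)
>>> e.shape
(17, 2)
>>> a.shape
(17, 3, 3, 2)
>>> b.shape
(3, 2)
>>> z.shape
()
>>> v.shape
(17,)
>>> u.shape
(3, 19)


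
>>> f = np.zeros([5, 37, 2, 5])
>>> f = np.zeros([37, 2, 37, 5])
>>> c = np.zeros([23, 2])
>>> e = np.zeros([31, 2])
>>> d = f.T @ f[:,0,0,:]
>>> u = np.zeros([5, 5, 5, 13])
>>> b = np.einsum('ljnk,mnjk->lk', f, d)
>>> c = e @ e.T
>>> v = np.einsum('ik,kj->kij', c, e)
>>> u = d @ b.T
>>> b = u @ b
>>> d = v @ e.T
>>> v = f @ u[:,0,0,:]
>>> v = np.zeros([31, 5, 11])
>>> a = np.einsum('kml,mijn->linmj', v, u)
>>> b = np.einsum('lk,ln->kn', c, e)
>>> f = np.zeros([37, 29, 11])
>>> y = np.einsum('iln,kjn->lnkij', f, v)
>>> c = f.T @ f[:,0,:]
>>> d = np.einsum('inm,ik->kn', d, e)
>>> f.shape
(37, 29, 11)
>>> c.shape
(11, 29, 11)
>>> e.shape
(31, 2)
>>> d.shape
(2, 31)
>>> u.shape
(5, 37, 2, 37)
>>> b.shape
(31, 2)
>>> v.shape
(31, 5, 11)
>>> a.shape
(11, 37, 37, 5, 2)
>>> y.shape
(29, 11, 31, 37, 5)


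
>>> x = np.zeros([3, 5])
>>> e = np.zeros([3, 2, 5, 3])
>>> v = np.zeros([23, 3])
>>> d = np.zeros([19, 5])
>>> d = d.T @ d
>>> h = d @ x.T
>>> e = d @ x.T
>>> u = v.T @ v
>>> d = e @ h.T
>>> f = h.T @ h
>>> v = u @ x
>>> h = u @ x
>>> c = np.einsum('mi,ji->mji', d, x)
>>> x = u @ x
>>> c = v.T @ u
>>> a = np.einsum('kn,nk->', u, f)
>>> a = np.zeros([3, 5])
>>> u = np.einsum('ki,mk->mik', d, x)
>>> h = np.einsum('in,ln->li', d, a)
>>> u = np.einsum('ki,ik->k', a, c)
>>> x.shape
(3, 5)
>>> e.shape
(5, 3)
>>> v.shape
(3, 5)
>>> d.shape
(5, 5)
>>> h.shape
(3, 5)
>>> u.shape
(3,)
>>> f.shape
(3, 3)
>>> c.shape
(5, 3)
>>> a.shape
(3, 5)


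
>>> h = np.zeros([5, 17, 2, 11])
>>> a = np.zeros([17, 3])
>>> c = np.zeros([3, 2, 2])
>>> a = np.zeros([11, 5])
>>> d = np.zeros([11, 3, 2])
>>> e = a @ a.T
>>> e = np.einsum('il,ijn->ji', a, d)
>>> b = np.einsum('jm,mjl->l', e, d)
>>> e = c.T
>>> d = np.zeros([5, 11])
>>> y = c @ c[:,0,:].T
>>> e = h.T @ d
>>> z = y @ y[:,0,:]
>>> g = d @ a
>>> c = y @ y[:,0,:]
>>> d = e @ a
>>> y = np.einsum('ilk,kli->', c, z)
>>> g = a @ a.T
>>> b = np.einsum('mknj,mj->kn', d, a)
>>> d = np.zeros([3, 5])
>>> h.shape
(5, 17, 2, 11)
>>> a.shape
(11, 5)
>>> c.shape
(3, 2, 3)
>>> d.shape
(3, 5)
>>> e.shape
(11, 2, 17, 11)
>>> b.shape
(2, 17)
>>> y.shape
()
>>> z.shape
(3, 2, 3)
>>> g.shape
(11, 11)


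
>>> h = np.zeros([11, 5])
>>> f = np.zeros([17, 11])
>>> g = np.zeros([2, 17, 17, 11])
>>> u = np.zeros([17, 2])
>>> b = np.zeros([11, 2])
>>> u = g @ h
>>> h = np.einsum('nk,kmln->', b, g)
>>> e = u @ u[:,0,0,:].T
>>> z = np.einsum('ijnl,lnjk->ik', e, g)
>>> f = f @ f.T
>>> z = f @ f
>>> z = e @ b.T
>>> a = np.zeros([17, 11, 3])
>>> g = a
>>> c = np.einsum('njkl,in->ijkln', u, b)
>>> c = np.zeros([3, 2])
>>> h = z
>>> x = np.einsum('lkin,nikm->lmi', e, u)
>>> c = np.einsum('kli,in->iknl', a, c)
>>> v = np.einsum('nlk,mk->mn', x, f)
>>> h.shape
(2, 17, 17, 11)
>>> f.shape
(17, 17)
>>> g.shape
(17, 11, 3)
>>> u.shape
(2, 17, 17, 5)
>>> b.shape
(11, 2)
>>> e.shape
(2, 17, 17, 2)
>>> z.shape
(2, 17, 17, 11)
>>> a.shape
(17, 11, 3)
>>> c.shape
(3, 17, 2, 11)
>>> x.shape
(2, 5, 17)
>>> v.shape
(17, 2)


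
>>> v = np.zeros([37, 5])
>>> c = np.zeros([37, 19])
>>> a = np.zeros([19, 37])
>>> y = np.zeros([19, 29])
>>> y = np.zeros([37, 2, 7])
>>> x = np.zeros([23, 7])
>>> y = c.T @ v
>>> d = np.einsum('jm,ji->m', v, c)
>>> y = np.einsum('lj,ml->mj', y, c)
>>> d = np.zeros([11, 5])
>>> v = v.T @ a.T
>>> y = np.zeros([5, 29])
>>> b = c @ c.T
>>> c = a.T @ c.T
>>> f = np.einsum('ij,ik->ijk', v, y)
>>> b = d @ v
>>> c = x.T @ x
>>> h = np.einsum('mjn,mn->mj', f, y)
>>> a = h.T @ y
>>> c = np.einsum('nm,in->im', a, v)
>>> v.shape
(5, 19)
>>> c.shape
(5, 29)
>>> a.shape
(19, 29)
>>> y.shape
(5, 29)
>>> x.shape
(23, 7)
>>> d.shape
(11, 5)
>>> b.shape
(11, 19)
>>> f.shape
(5, 19, 29)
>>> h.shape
(5, 19)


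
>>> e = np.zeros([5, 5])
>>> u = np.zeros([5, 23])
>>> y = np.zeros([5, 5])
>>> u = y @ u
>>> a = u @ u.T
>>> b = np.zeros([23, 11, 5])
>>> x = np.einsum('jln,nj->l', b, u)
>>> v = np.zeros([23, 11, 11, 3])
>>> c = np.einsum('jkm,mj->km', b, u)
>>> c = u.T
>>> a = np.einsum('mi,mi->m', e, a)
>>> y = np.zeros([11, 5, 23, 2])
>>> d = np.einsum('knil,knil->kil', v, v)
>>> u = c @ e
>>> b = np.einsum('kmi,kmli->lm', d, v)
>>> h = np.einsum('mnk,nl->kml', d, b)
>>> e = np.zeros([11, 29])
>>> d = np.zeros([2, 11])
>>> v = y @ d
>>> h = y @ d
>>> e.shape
(11, 29)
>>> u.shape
(23, 5)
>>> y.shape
(11, 5, 23, 2)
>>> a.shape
(5,)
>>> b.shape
(11, 11)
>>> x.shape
(11,)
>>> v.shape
(11, 5, 23, 11)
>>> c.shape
(23, 5)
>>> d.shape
(2, 11)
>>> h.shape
(11, 5, 23, 11)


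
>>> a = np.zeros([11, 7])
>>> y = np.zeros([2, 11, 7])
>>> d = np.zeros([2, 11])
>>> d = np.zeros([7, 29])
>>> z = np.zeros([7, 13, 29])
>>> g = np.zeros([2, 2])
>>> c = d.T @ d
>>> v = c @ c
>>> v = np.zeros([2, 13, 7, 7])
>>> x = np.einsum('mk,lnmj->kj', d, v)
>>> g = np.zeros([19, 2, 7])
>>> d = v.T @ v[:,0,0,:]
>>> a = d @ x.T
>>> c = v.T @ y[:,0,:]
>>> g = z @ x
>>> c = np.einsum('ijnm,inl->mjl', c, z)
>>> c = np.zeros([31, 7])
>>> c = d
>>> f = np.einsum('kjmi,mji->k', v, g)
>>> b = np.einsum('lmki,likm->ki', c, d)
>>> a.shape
(7, 7, 13, 29)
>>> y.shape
(2, 11, 7)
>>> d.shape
(7, 7, 13, 7)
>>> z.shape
(7, 13, 29)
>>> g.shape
(7, 13, 7)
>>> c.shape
(7, 7, 13, 7)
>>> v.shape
(2, 13, 7, 7)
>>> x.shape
(29, 7)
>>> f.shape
(2,)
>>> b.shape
(13, 7)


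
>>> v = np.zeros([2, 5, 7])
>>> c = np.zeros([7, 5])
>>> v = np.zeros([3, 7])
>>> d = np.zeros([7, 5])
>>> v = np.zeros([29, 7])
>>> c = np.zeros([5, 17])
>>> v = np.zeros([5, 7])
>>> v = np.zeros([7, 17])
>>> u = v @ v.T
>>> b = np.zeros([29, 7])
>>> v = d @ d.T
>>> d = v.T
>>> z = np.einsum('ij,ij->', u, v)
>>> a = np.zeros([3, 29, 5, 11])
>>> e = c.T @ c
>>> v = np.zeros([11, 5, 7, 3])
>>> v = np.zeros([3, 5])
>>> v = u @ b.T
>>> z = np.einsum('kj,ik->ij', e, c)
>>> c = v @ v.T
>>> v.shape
(7, 29)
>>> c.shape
(7, 7)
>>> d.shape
(7, 7)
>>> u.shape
(7, 7)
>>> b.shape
(29, 7)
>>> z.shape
(5, 17)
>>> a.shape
(3, 29, 5, 11)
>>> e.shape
(17, 17)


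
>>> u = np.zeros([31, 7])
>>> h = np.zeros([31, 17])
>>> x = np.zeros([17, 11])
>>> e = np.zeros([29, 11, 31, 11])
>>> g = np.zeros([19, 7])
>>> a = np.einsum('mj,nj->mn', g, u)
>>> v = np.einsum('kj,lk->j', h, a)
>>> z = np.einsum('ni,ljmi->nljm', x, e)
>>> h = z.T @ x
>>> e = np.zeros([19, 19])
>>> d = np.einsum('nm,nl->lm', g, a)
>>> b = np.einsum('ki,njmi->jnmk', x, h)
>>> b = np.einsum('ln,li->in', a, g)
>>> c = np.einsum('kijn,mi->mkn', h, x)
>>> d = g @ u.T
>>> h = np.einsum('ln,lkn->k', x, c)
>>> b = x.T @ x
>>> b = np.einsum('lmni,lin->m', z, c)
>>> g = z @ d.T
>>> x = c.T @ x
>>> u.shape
(31, 7)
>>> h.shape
(31,)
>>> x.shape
(11, 31, 11)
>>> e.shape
(19, 19)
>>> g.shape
(17, 29, 11, 19)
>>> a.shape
(19, 31)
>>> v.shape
(17,)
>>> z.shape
(17, 29, 11, 31)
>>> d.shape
(19, 31)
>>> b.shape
(29,)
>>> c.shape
(17, 31, 11)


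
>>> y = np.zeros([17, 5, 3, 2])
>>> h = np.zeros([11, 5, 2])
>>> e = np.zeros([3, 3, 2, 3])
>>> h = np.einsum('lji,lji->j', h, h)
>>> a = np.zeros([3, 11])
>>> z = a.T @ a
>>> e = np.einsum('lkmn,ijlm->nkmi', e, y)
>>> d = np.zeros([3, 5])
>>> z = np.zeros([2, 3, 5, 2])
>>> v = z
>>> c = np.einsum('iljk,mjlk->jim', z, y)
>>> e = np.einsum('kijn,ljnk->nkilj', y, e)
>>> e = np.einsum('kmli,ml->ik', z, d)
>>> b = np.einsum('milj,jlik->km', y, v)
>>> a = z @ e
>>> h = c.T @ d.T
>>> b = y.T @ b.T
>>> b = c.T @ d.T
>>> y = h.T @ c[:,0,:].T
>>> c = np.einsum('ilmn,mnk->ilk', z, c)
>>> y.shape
(3, 2, 5)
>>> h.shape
(17, 2, 3)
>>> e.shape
(2, 2)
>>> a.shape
(2, 3, 5, 2)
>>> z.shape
(2, 3, 5, 2)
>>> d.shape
(3, 5)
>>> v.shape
(2, 3, 5, 2)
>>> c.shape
(2, 3, 17)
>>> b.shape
(17, 2, 3)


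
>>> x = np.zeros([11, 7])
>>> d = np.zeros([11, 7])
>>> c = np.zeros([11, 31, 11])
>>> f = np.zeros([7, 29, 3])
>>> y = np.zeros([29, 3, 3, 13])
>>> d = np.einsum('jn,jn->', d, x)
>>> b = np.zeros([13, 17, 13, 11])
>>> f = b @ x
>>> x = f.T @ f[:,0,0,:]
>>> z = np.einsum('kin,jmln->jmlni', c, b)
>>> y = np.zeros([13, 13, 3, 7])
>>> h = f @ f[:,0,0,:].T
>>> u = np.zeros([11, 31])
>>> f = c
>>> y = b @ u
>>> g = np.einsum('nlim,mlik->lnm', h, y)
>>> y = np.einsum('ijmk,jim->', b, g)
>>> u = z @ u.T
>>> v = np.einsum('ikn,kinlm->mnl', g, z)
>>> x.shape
(7, 13, 17, 7)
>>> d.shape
()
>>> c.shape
(11, 31, 11)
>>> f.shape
(11, 31, 11)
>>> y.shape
()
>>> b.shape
(13, 17, 13, 11)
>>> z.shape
(13, 17, 13, 11, 31)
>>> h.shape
(13, 17, 13, 13)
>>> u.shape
(13, 17, 13, 11, 11)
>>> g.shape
(17, 13, 13)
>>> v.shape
(31, 13, 11)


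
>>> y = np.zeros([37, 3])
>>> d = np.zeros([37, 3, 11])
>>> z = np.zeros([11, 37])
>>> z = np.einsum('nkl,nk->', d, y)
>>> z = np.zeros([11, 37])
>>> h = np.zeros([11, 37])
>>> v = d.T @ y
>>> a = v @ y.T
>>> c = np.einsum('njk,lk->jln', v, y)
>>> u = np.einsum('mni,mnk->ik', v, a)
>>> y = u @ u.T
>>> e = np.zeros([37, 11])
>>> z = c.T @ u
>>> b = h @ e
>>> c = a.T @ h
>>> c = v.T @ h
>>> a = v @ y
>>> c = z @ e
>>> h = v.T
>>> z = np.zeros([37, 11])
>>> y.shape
(3, 3)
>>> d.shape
(37, 3, 11)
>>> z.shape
(37, 11)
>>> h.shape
(3, 3, 11)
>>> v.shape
(11, 3, 3)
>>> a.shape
(11, 3, 3)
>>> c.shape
(11, 37, 11)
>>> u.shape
(3, 37)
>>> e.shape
(37, 11)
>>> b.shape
(11, 11)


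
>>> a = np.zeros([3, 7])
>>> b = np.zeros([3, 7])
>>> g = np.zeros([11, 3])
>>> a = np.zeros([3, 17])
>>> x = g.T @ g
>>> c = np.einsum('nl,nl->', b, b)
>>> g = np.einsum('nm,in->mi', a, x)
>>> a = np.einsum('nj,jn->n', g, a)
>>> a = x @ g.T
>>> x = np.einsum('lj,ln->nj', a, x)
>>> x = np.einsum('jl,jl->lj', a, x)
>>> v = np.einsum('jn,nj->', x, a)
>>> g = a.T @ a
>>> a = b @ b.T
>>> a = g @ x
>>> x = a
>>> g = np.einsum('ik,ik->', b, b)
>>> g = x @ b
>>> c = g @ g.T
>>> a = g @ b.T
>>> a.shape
(17, 3)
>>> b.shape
(3, 7)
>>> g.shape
(17, 7)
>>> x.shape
(17, 3)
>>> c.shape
(17, 17)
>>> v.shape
()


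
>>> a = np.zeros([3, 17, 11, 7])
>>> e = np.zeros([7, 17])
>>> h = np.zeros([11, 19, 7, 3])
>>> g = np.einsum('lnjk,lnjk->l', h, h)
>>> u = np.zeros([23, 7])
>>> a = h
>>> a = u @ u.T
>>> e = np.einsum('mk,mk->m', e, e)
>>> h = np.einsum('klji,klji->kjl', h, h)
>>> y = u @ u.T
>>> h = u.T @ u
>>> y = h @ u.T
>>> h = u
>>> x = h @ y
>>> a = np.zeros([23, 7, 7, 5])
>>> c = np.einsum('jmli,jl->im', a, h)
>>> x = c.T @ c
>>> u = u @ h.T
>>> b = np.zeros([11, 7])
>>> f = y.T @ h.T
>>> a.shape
(23, 7, 7, 5)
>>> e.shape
(7,)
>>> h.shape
(23, 7)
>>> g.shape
(11,)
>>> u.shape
(23, 23)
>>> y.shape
(7, 23)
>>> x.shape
(7, 7)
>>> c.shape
(5, 7)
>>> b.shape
(11, 7)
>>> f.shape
(23, 23)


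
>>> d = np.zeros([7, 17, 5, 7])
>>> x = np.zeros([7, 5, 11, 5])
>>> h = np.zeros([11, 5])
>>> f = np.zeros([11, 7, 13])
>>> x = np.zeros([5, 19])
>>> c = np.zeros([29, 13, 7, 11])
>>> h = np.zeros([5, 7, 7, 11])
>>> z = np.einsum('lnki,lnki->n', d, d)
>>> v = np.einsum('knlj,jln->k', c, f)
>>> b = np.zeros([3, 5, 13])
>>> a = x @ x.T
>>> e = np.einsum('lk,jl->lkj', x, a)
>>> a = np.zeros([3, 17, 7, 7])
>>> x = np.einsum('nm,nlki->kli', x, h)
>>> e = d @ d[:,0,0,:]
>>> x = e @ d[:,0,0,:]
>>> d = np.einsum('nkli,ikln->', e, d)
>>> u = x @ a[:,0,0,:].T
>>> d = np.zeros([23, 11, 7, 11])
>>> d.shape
(23, 11, 7, 11)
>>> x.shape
(7, 17, 5, 7)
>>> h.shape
(5, 7, 7, 11)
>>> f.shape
(11, 7, 13)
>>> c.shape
(29, 13, 7, 11)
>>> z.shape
(17,)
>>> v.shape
(29,)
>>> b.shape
(3, 5, 13)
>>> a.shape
(3, 17, 7, 7)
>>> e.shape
(7, 17, 5, 7)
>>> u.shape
(7, 17, 5, 3)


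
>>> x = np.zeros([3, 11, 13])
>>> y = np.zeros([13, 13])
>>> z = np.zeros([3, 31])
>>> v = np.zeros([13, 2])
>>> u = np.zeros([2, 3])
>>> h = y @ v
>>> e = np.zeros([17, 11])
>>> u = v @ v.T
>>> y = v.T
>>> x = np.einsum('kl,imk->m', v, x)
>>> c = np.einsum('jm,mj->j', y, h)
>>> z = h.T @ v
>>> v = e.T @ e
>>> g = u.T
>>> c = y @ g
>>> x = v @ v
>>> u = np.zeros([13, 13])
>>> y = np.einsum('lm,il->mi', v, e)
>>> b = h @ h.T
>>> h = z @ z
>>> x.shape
(11, 11)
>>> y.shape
(11, 17)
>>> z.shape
(2, 2)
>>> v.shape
(11, 11)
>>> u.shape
(13, 13)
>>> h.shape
(2, 2)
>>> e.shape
(17, 11)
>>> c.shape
(2, 13)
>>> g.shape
(13, 13)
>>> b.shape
(13, 13)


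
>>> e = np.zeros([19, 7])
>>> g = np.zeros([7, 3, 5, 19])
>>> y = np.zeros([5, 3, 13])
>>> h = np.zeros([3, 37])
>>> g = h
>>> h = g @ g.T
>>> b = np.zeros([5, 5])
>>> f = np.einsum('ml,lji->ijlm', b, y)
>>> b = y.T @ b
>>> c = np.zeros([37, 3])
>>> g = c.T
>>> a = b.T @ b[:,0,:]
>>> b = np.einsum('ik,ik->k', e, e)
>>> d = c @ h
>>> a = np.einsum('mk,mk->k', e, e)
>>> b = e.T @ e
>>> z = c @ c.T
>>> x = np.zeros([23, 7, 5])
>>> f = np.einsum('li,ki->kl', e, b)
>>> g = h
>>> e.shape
(19, 7)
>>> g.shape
(3, 3)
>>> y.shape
(5, 3, 13)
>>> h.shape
(3, 3)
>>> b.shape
(7, 7)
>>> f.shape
(7, 19)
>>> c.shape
(37, 3)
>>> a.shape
(7,)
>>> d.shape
(37, 3)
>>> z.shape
(37, 37)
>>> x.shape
(23, 7, 5)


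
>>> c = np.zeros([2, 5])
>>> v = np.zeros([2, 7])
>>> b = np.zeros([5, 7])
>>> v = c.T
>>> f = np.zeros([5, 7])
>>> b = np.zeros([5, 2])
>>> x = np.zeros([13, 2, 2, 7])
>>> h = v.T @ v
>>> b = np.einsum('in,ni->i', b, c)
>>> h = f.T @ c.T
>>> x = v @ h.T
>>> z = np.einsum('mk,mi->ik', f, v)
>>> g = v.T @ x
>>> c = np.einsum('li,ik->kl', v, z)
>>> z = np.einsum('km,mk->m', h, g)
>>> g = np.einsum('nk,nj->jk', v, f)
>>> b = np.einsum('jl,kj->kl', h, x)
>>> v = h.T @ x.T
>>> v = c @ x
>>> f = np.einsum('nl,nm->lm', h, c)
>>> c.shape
(7, 5)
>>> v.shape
(7, 7)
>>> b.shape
(5, 2)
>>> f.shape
(2, 5)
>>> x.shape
(5, 7)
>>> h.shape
(7, 2)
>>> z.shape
(2,)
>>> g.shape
(7, 2)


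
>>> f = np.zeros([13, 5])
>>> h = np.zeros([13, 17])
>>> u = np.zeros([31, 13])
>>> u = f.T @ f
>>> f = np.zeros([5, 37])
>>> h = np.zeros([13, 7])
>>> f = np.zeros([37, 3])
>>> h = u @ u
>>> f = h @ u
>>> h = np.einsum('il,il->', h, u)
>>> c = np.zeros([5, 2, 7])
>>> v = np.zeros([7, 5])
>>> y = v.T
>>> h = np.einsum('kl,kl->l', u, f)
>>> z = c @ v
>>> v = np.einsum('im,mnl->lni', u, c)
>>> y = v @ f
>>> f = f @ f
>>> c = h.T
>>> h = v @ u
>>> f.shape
(5, 5)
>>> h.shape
(7, 2, 5)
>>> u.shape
(5, 5)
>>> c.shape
(5,)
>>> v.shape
(7, 2, 5)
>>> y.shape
(7, 2, 5)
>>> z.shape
(5, 2, 5)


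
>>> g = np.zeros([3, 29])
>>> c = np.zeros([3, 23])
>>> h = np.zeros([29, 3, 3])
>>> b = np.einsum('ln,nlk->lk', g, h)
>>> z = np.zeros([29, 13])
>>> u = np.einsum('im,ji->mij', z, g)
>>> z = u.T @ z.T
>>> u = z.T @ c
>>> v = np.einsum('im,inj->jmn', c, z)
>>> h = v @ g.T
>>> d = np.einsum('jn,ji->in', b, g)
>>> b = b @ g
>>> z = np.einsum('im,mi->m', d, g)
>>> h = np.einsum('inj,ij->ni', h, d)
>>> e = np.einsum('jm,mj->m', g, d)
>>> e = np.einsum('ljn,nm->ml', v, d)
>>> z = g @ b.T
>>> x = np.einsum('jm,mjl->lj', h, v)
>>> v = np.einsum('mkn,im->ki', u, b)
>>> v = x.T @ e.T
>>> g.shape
(3, 29)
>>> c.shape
(3, 23)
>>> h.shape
(23, 29)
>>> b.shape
(3, 29)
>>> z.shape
(3, 3)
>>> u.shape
(29, 29, 23)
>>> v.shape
(23, 3)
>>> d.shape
(29, 3)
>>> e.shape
(3, 29)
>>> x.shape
(29, 23)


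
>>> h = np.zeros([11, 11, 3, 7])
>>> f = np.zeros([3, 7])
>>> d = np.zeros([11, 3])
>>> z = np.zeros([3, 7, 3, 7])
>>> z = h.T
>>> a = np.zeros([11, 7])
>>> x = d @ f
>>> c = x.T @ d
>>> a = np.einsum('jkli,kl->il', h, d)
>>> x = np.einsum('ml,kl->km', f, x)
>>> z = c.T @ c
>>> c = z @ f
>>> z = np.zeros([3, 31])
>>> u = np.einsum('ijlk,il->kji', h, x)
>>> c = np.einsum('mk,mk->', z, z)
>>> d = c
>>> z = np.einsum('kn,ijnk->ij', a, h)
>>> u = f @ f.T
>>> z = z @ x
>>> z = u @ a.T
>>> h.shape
(11, 11, 3, 7)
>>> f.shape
(3, 7)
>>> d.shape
()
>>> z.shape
(3, 7)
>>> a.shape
(7, 3)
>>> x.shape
(11, 3)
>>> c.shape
()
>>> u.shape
(3, 3)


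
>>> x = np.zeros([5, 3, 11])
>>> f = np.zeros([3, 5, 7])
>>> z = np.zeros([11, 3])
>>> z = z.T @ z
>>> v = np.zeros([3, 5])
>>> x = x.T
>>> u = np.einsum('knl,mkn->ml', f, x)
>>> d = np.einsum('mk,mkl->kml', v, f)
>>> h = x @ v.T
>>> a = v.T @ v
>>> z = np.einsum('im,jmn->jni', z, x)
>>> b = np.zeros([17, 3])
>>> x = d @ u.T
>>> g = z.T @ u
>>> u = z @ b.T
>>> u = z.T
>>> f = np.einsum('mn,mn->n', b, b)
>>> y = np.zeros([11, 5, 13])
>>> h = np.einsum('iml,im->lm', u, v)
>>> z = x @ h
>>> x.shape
(5, 3, 11)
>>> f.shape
(3,)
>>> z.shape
(5, 3, 5)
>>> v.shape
(3, 5)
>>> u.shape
(3, 5, 11)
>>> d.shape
(5, 3, 7)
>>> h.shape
(11, 5)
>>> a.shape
(5, 5)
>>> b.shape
(17, 3)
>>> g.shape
(3, 5, 7)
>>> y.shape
(11, 5, 13)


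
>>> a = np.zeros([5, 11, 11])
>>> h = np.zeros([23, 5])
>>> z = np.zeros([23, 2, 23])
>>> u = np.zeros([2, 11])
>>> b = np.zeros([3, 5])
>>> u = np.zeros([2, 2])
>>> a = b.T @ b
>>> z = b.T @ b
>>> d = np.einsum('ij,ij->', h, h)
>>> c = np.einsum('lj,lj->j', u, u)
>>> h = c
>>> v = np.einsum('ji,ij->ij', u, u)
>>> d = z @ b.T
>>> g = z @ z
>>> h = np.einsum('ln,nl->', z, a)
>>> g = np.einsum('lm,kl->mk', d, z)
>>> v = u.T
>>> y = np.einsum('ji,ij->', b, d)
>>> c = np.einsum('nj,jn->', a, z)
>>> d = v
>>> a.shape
(5, 5)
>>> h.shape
()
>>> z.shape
(5, 5)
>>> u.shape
(2, 2)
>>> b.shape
(3, 5)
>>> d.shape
(2, 2)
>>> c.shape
()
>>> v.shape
(2, 2)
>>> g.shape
(3, 5)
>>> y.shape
()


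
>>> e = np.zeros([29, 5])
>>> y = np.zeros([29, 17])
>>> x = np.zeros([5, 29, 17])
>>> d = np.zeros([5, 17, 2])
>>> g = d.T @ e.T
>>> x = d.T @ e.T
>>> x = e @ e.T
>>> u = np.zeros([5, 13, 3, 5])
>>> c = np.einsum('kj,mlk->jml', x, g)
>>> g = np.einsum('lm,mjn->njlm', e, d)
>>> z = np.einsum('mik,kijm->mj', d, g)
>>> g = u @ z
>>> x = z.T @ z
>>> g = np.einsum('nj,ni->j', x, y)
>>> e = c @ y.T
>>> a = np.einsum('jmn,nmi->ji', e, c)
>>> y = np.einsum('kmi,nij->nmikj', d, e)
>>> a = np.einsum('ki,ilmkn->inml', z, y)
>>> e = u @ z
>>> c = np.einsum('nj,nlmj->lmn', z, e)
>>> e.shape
(5, 13, 3, 29)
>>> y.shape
(29, 17, 2, 5, 29)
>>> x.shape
(29, 29)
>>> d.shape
(5, 17, 2)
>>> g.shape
(29,)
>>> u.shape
(5, 13, 3, 5)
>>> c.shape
(13, 3, 5)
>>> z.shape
(5, 29)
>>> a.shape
(29, 29, 2, 17)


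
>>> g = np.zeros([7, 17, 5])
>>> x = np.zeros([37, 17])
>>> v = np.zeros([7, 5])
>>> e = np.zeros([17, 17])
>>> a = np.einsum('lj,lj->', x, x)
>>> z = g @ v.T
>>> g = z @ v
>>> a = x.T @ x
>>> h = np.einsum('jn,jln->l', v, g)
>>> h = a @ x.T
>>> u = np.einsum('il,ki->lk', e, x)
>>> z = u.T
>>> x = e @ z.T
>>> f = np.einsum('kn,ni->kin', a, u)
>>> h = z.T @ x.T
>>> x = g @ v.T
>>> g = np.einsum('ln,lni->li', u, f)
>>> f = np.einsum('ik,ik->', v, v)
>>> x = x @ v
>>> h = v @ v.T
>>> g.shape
(17, 17)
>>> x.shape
(7, 17, 5)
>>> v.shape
(7, 5)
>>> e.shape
(17, 17)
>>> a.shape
(17, 17)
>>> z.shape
(37, 17)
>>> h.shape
(7, 7)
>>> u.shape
(17, 37)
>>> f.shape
()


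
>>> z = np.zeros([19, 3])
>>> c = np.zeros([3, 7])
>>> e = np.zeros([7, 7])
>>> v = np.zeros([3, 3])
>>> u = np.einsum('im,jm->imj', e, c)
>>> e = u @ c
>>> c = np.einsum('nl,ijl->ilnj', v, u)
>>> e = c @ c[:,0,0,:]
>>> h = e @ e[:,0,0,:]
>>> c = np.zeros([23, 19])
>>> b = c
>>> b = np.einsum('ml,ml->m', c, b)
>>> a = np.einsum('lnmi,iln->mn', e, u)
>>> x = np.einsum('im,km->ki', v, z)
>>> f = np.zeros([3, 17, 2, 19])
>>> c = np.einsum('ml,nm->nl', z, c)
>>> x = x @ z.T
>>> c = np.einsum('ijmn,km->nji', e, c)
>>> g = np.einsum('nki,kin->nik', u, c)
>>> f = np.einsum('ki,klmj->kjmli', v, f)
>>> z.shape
(19, 3)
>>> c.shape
(7, 3, 7)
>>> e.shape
(7, 3, 3, 7)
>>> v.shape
(3, 3)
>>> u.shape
(7, 7, 3)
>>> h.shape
(7, 3, 3, 7)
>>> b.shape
(23,)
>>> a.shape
(3, 3)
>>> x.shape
(19, 19)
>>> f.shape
(3, 19, 2, 17, 3)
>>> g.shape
(7, 3, 7)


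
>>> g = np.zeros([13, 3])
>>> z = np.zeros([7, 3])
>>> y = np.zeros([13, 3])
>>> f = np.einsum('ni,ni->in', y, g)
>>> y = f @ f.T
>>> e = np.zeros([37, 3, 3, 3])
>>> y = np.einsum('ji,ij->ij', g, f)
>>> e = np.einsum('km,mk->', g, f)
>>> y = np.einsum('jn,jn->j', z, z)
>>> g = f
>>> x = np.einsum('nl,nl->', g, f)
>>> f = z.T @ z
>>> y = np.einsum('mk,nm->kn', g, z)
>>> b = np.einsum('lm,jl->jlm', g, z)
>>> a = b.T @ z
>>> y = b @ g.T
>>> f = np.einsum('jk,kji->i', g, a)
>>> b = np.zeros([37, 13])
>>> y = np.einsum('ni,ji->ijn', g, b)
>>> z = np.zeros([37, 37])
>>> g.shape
(3, 13)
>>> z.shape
(37, 37)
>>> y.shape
(13, 37, 3)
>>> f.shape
(3,)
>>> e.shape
()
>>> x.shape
()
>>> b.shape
(37, 13)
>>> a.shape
(13, 3, 3)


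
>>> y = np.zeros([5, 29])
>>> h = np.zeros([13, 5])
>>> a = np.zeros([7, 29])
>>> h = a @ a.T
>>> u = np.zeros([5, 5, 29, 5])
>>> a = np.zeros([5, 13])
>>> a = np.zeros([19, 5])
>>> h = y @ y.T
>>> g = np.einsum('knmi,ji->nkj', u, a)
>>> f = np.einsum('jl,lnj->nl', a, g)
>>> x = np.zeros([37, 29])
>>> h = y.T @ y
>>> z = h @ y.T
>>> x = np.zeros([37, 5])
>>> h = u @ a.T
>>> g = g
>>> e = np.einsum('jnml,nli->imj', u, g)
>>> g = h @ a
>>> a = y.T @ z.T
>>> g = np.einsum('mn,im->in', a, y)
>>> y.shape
(5, 29)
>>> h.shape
(5, 5, 29, 19)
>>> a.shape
(29, 29)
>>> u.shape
(5, 5, 29, 5)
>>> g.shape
(5, 29)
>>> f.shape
(5, 5)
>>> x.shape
(37, 5)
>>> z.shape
(29, 5)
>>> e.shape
(19, 29, 5)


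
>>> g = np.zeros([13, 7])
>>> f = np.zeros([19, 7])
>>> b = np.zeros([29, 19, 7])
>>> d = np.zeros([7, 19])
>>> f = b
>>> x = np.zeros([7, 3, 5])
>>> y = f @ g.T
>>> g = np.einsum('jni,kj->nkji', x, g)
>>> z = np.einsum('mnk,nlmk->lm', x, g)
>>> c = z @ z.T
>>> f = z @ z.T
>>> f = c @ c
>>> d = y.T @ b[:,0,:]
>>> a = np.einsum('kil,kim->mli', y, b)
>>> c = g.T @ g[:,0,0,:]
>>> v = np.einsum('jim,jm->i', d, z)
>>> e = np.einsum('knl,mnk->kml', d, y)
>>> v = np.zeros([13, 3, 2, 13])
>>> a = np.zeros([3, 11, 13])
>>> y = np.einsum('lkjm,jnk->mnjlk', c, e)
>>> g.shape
(3, 13, 7, 5)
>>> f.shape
(13, 13)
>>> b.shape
(29, 19, 7)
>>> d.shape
(13, 19, 7)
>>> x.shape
(7, 3, 5)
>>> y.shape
(5, 29, 13, 5, 7)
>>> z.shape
(13, 7)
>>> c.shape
(5, 7, 13, 5)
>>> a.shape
(3, 11, 13)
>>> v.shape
(13, 3, 2, 13)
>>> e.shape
(13, 29, 7)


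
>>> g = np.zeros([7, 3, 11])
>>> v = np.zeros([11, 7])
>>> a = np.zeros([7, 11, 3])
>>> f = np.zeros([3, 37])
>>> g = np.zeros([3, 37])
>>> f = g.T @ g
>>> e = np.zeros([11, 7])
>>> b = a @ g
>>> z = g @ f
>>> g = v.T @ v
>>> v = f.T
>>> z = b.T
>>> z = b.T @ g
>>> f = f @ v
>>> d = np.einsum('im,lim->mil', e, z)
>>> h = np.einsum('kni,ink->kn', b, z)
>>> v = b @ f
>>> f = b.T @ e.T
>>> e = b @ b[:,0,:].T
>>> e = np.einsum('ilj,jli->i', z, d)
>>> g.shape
(7, 7)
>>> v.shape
(7, 11, 37)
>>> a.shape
(7, 11, 3)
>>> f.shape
(37, 11, 11)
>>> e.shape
(37,)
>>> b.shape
(7, 11, 37)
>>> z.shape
(37, 11, 7)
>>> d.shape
(7, 11, 37)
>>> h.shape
(7, 11)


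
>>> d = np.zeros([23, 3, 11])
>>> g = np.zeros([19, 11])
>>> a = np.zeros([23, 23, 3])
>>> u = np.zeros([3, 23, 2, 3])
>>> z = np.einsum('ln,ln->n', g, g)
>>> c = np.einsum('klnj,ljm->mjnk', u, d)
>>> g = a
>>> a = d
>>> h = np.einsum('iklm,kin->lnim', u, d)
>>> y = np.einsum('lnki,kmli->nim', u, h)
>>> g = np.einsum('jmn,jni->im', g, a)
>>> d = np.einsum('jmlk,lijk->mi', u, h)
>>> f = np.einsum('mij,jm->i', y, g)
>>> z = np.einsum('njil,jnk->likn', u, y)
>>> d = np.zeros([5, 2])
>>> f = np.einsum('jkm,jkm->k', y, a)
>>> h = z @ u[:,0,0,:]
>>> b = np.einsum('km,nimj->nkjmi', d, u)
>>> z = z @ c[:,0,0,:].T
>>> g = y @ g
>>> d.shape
(5, 2)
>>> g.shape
(23, 3, 23)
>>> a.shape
(23, 3, 11)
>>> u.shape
(3, 23, 2, 3)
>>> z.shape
(3, 2, 11, 11)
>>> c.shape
(11, 3, 2, 3)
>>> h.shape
(3, 2, 11, 3)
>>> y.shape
(23, 3, 11)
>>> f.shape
(3,)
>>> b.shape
(3, 5, 3, 2, 23)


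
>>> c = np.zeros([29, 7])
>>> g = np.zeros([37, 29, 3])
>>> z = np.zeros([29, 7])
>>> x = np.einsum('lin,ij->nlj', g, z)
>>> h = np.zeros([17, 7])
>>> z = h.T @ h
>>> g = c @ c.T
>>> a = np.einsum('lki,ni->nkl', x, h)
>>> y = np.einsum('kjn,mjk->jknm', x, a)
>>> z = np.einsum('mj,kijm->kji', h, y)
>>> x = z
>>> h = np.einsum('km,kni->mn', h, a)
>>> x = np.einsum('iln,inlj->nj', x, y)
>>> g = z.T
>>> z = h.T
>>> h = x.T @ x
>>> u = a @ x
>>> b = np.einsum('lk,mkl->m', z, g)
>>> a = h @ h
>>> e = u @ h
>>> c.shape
(29, 7)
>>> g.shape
(3, 7, 37)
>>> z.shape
(37, 7)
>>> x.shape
(3, 17)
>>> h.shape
(17, 17)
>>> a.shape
(17, 17)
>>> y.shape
(37, 3, 7, 17)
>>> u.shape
(17, 37, 17)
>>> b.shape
(3,)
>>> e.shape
(17, 37, 17)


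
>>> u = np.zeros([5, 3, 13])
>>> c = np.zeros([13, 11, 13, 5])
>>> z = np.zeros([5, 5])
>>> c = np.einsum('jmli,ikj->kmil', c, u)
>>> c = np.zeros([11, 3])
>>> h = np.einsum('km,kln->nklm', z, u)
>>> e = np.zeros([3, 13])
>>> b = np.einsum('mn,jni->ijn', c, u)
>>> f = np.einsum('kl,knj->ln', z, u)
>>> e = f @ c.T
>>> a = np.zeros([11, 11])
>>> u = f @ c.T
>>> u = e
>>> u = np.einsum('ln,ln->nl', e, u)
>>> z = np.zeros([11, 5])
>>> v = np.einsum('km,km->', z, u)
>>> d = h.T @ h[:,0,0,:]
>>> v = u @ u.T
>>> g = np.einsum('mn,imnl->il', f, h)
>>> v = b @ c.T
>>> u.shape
(11, 5)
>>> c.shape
(11, 3)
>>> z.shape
(11, 5)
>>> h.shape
(13, 5, 3, 5)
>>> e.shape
(5, 11)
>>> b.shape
(13, 5, 3)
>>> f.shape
(5, 3)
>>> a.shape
(11, 11)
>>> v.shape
(13, 5, 11)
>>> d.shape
(5, 3, 5, 5)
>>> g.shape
(13, 5)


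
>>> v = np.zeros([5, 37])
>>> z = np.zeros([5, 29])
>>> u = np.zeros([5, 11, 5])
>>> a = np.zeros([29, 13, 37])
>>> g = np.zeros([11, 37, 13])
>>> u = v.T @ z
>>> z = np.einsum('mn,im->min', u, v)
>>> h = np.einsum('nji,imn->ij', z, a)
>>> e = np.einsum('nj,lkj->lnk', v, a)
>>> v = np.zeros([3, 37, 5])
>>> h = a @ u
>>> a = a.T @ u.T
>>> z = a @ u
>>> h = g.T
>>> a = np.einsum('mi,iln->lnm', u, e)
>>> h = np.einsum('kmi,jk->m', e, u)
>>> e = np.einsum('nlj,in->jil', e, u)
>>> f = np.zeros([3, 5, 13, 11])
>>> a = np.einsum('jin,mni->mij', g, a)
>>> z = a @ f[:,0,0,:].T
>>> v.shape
(3, 37, 5)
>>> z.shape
(5, 37, 3)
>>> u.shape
(37, 29)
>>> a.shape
(5, 37, 11)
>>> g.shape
(11, 37, 13)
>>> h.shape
(5,)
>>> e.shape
(13, 37, 5)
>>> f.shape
(3, 5, 13, 11)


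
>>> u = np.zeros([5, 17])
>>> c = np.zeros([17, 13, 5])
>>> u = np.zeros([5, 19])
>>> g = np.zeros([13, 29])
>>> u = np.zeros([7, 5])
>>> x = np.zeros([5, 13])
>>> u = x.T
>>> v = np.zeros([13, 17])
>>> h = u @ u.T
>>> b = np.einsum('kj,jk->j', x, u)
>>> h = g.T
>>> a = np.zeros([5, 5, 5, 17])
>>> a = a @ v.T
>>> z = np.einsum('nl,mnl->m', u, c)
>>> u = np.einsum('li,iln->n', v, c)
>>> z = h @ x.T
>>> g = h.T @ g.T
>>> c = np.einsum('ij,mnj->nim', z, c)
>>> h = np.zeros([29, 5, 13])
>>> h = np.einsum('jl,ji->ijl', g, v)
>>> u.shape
(5,)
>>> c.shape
(13, 29, 17)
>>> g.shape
(13, 13)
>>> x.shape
(5, 13)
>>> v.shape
(13, 17)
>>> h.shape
(17, 13, 13)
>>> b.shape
(13,)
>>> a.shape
(5, 5, 5, 13)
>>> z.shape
(29, 5)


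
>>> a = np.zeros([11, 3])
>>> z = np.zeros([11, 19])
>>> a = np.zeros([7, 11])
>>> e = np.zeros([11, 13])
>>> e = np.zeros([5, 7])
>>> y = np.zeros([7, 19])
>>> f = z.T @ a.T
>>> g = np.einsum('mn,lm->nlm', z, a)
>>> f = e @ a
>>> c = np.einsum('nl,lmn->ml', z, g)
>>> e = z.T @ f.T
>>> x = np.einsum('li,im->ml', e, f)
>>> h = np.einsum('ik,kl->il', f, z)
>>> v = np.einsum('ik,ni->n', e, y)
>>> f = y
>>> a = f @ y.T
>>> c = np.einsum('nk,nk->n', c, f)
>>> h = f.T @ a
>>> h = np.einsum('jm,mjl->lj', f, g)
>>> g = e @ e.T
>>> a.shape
(7, 7)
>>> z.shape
(11, 19)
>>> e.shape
(19, 5)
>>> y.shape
(7, 19)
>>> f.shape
(7, 19)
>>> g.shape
(19, 19)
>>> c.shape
(7,)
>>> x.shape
(11, 19)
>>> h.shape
(11, 7)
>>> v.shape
(7,)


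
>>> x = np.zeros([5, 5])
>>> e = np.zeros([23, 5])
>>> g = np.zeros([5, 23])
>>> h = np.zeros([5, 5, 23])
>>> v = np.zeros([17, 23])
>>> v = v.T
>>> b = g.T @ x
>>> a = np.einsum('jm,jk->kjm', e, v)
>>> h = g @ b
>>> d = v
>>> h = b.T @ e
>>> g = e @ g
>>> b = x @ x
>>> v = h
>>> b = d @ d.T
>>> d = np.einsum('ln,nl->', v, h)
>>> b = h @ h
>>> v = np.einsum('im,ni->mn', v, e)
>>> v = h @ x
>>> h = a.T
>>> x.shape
(5, 5)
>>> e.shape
(23, 5)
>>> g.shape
(23, 23)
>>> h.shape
(5, 23, 17)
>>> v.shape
(5, 5)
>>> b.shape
(5, 5)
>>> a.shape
(17, 23, 5)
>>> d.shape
()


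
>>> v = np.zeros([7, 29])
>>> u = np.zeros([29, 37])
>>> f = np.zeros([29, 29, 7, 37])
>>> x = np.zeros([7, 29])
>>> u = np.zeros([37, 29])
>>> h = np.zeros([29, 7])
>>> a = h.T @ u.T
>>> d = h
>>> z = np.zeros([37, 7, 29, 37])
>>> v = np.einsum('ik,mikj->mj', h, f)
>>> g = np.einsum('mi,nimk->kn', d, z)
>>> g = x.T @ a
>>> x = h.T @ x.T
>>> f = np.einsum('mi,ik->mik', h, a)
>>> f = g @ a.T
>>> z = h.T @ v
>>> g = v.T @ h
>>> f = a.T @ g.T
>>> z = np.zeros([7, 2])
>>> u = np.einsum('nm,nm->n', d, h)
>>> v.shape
(29, 37)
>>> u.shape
(29,)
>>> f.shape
(37, 37)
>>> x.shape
(7, 7)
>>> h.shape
(29, 7)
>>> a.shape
(7, 37)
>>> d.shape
(29, 7)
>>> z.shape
(7, 2)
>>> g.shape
(37, 7)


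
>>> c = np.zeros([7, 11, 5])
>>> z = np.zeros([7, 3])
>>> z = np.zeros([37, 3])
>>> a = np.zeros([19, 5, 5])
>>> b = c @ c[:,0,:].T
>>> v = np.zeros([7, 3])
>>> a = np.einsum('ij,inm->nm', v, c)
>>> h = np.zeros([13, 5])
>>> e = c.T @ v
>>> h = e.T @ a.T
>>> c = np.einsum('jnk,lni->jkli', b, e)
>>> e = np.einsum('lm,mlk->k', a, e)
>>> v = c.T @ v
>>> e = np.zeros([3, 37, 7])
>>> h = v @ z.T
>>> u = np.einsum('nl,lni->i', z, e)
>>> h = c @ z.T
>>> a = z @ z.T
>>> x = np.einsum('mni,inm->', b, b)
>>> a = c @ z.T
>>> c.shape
(7, 7, 5, 3)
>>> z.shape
(37, 3)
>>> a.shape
(7, 7, 5, 37)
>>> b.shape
(7, 11, 7)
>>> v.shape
(3, 5, 7, 3)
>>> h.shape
(7, 7, 5, 37)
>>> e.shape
(3, 37, 7)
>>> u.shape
(7,)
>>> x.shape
()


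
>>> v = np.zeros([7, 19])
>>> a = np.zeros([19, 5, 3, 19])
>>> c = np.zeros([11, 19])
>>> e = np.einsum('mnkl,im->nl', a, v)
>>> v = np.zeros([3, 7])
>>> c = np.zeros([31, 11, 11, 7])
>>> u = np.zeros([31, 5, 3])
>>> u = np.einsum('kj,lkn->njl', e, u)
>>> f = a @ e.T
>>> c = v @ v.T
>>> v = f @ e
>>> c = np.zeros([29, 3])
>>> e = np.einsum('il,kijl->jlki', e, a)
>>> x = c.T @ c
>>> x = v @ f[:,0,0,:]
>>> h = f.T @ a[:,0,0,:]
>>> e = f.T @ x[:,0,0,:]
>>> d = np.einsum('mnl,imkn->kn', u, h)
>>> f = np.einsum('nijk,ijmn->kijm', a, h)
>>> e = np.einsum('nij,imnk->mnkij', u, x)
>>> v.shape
(19, 5, 3, 19)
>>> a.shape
(19, 5, 3, 19)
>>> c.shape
(29, 3)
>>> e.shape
(5, 3, 5, 19, 31)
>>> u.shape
(3, 19, 31)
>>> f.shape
(19, 5, 3, 5)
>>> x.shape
(19, 5, 3, 5)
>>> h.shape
(5, 3, 5, 19)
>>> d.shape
(5, 19)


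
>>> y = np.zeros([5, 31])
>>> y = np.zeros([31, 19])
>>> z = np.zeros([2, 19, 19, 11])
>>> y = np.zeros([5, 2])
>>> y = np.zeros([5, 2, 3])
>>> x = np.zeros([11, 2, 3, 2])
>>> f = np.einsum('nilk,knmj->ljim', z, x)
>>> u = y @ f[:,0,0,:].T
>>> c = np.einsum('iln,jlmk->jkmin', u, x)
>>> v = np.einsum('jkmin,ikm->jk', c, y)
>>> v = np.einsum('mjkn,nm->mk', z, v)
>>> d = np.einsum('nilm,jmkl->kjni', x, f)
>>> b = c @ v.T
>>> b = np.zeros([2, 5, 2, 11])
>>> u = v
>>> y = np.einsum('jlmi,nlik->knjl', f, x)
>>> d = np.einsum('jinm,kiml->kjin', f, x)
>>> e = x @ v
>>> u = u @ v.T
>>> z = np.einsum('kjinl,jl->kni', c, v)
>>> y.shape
(2, 11, 19, 2)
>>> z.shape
(11, 5, 3)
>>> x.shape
(11, 2, 3, 2)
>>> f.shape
(19, 2, 19, 3)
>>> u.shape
(2, 2)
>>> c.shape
(11, 2, 3, 5, 19)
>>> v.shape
(2, 19)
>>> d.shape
(11, 19, 2, 19)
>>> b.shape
(2, 5, 2, 11)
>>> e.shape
(11, 2, 3, 19)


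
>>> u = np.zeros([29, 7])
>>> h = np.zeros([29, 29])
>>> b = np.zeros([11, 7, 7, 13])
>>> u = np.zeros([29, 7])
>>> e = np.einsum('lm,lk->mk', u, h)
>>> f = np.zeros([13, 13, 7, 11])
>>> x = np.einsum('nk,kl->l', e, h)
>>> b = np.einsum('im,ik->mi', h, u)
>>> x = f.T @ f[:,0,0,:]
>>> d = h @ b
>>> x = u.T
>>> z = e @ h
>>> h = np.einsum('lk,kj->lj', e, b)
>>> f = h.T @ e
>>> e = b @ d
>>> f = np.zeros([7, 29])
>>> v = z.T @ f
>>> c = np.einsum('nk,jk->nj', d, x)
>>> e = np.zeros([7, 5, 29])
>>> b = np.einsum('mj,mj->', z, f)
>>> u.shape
(29, 7)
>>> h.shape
(7, 29)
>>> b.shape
()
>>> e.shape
(7, 5, 29)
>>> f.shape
(7, 29)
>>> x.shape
(7, 29)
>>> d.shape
(29, 29)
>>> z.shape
(7, 29)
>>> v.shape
(29, 29)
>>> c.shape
(29, 7)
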